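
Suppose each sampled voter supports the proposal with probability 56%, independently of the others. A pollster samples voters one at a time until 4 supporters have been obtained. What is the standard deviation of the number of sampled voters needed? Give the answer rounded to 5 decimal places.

2.36902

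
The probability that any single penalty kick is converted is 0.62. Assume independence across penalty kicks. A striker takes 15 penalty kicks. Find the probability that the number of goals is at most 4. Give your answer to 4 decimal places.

X ~ Binomial(15, 0.62); P(X ≤ 4) = Σ C(15,k) p^k (1−p)^(15−k) over k:
  k=0: C(15,0)·0.62^0·0.38^15 = 0.000000
  k=1: C(15,1)·0.62^1·0.38^14 = 0.000012
  k=2: C(15,2)·0.62^2·0.38^13 = 0.000139
  k=3: C(15,3)·0.62^3·0.38^12 = 0.000983
  k=4: C(15,4)·0.62^4·0.38^11 = 0.004812
Total = 0.005947

0.0059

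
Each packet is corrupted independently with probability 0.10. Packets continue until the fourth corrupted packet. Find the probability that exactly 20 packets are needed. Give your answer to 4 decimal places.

0.0180

Y = trial on which the fourth success occurs; negative binomial, r=4, p=0.10.
P(Y=20) = C(19,3) · p^4 · (1−p)^16
= 969 · 0.0001 · 0.1853 = 0.017956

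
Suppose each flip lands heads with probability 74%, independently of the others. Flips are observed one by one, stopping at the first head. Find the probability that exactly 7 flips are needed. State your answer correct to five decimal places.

Geometric (trials to first success), p = 0.74.
P(Y = 7) = (1−p)^6 · p = 0.00030892 · 0.74 = 0.0002286

0.00023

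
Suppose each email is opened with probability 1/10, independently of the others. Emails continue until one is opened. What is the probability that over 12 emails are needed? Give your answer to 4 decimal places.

0.2824

Y = number of emails to the first success; geometric, p = 0.10.
P(Y > 12) = P(first 12 all fail) = (1−p)^12 = 0.282430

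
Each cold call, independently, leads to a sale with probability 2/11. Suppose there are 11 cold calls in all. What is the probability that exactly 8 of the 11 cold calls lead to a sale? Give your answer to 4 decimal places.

X ~ Binomial(n=11, p=0.181818).
P(X=8) = C(11,8) · p^8 · (1−p)^3
= 165 · 1.1943e-06 · 0.54771 = 0.000108

0.0001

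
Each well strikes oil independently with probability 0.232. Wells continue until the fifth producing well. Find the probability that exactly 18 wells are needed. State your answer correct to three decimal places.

Y = trial on which the fifth success occurs; negative binomial, r=5, p=0.232.
P(Y=18) = C(17,4) · p^5 · (1−p)^13
= 2380 · 0.00067211 · 0.032337 = 0.05173

0.052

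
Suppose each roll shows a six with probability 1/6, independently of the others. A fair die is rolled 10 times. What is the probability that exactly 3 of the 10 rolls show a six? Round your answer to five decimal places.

0.15505

X ~ Binomial(n=10, p=0.166667).
P(X=3) = C(10,3) · p^3 · (1−p)^7
= 120 · 0.0046296 · 0.27908 = 0.1550454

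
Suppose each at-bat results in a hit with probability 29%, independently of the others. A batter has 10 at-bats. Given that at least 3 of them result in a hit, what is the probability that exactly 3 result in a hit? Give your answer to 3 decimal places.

X ~ Binomial(10, 0.29). Want P(X=3 | X≥3) = P(X=3) / P(X≥3).
P(X=3) = C(10,3)·0.29^3·0.71^7 = 0.26619
P(X≥3) = 1 − 0.03255 − 0.13296 − 0.24439 = 0.59010
Ratio = 0.26619 / 0.59010 = 0.45108

0.451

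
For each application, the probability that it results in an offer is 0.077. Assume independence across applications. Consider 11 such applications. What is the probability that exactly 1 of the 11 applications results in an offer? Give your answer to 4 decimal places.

X ~ Binomial(n=11, p=0.077).
P(X=1) = C(11,1) · p^1 · (1−p)^10
= 11 · 0.077 · 0.44876 = 0.380102

0.3801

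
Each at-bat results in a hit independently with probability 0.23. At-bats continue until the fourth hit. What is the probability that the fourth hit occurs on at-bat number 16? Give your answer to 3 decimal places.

Y = trial on which the fourth success occurs; negative binomial, r=4, p=0.23.
P(Y=16) = C(15,3) · p^4 · (1−p)^12
= 455 · 0.0027984 · 0.04344 = 0.05531

0.055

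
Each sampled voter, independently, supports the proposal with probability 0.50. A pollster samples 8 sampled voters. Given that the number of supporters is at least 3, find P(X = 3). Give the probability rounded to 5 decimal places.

0.25571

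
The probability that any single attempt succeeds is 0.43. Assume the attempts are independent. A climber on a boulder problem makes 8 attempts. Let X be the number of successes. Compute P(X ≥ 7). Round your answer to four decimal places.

0.0136

X ~ Binomial(8, 0.43); P(X ≥ 7) = Σ C(8,k) p^k (1−p)^(8−k) over k:
  k=7: C(8,7)·0.43^7·0.57^1 = 0.012395
  k=8: C(8,8)·0.43^8·0.57^0 = 0.001169
Total = 0.013564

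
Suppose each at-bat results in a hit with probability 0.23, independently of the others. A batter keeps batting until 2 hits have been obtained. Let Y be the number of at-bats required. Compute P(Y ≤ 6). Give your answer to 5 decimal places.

Finishing within 6 at-bats ⇔ at least 2 successes in the first 6. With X ~ Binomial(6, 0.23), P(Y ≤ 6) = 1 − P(X ≤ 1).
  k=0: C(6,0)·0.23^0·0.77^6 = 0.2084224
  k=1: C(6,1)·0.23^1·0.77^5 = 0.3735362
1 − 0.5819586 = 0.4180414

0.41804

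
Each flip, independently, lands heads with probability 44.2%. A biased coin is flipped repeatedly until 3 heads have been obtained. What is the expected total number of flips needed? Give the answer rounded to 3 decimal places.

6.787

Y = total flips until the third success; negative binomial with r=3, p=0.442.
E[Y] = r / p = 3 / 0.442 = 6.78733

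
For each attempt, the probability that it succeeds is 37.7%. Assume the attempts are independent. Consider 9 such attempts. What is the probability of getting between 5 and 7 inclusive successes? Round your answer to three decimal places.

X ~ Binomial(9, 0.377); P(5 ≤ X ≤ 7) = Σ C(9,k) p^k (1−p)^(9−k) over k:
  k=5: C(9,5)·0.377^5·0.623^4 = 0.14455
  k=6: C(9,6)·0.377^6·0.623^3 = 0.05832
  k=7: C(9,7)·0.377^7·0.623^2 = 0.01512
Total = 0.21799

0.218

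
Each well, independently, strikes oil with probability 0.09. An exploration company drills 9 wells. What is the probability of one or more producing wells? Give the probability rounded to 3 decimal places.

0.572

P(at least one) = 1 − P(none) = 1 − (1 − 0.09)^9
= 1 − 0.42793 = 0.57207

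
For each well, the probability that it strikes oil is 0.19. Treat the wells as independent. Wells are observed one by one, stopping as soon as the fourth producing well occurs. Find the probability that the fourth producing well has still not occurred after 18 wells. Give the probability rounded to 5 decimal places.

0.54456

Needing more than 18 wells ⇔ fewer than 4 successes in the first 18. With X ~ Binomial(18, 0.19), P(Y > 18) = P(X ≤ 3).
  k=0: C(18,0)·0.19^0·0.81^18 = 0.0225284
  k=1: C(18,1)·0.19^1·0.81^17 = 0.0951199
  k=2: C(18,2)·0.19^2·0.81^16 = 0.1896527
  k=3: C(18,3)·0.19^3·0.81^15 = 0.2372609
P(X ≤ 3) = 0.5445619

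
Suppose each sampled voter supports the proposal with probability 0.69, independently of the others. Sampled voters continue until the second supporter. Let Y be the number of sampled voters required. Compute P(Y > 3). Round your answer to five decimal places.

0.22872

Needing more than 3 sampled voters ⇔ fewer than 2 successes in the first 3. With X ~ Binomial(3, 0.69), P(Y > 3) = P(X ≤ 1).
  k=0: C(3,0)·0.69^0·0.31^3 = 0.0297910
  k=1: C(3,1)·0.69^1·0.31^2 = 0.1989270
P(X ≤ 1) = 0.2287180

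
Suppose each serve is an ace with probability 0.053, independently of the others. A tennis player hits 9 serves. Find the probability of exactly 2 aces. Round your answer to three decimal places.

X ~ Binomial(n=9, p=0.053).
P(X=2) = C(9,2) · p^2 · (1−p)^7
= 36 · 0.002809 · 0.68305 = 0.06907

0.069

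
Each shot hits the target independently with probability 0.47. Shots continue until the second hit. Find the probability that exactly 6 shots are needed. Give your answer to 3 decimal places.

Y = trial on which the second success occurs; negative binomial, r=2, p=0.47.
P(Y=6) = C(5,1) · p^2 · (1−p)^4
= 5 · 0.2209 · 0.078905 = 0.08715

0.087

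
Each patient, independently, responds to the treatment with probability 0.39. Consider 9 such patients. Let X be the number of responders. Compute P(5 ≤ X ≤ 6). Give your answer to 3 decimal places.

X ~ Binomial(9, 0.39); P(5 ≤ X ≤ 6) = Σ C(9,k) p^k (1−p)^(9−k) over k:
  k=5: C(9,5)·0.39^5·0.61^4 = 0.15740
  k=6: C(9,6)·0.39^6·0.61^3 = 0.06709
Total = 0.22449

0.224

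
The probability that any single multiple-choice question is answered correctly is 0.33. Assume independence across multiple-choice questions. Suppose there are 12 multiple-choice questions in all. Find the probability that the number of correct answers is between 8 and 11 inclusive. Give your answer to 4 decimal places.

0.0176

X ~ Binomial(12, 0.33); P(8 ≤ X ≤ 11) = Σ C(12,k) p^k (1−p)^(12−k) over k:
  k=8: C(12,8)·0.33^8·0.67^4 = 0.014029
  k=9: C(12,9)·0.33^9·0.67^3 = 0.003071
  k=10: C(12,10)·0.33^10·0.67^2 = 0.000454
  k=11: C(12,11)·0.33^11·0.67^1 = 0.000041
Total = 0.017594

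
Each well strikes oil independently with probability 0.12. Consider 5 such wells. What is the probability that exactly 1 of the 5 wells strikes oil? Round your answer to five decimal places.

X ~ Binomial(n=5, p=0.12).
P(X=1) = C(5,1) · p^1 · (1−p)^4
= 5 · 0.12 · 0.5997 = 0.3598172

0.35982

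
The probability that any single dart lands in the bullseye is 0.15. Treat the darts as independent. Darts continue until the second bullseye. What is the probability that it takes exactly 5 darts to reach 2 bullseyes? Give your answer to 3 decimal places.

Y = trial on which the second success occurs; negative binomial, r=2, p=0.15.
P(Y=5) = C(4,1) · p^2 · (1−p)^3
= 4 · 0.0225 · 0.61413 = 0.05527

0.055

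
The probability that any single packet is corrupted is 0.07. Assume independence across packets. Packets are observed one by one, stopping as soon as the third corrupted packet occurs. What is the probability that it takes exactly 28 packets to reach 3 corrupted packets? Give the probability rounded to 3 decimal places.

0.020

Y = trial on which the third success occurs; negative binomial, r=3, p=0.07.
P(Y=28) = C(27,2) · p^3 · (1−p)^25
= 351 · 0.000343 · 0.16296 = 0.01962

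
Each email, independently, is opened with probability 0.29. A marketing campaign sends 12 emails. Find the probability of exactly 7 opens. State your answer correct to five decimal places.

X ~ Binomial(n=12, p=0.29).
P(X=7) = C(12,7) · p^7 · (1−p)^5
= 792 · 0.0001725 · 0.18042 = 0.0246492

0.02465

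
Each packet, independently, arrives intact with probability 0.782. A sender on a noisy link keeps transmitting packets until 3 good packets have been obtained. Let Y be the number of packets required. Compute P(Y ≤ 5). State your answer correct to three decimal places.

Finishing within 5 packets ⇔ at least 3 successes in the first 5. With X ~ Binomial(5, 0.782), P(Y ≤ 5) = 1 − P(X ≤ 2).
  k=0: C(5,0)·0.782^0·0.218^5 = 0.00049
  k=1: C(5,1)·0.782^1·0.218^4 = 0.00883
  k=2: C(5,2)·0.782^2·0.218^3 = 0.06336
1 − 0.07268 = 0.92732

0.927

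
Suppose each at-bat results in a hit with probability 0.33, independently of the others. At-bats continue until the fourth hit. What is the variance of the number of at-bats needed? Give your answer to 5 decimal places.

24.60973

Y = total at-bats until the fourth success; negative binomial with r=4, p=0.33.
Var(Y) = r(1−p)/p² = 4·0.67 / 0.33² = 24.6097337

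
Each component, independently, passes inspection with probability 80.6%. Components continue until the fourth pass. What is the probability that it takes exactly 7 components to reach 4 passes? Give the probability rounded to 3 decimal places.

Y = trial on which the fourth success occurs; negative binomial, r=4, p=0.806.
P(Y=7) = C(6,3) · p^4 · (1−p)^3
= 20 · 0.42203 · 0.0073014 = 0.06163

0.062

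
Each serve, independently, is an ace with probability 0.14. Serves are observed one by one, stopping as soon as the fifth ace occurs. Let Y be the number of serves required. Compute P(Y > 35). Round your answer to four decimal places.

0.4460

Needing more than 35 serves ⇔ fewer than 5 successes in the first 35. With X ~ Binomial(35, 0.14), P(Y > 35) = P(X ≤ 4).
  k=0: C(35,0)·0.14^0·0.86^35 = 0.005099
  k=1: C(35,1)·0.14^1·0.86^34 = 0.029050
  k=2: C(35,2)·0.14^2·0.86^33 = 0.080394
  k=3: C(35,3)·0.14^3·0.86^32 = 0.143961
  k=4: C(35,4)·0.14^4·0.86^31 = 0.187484
P(X ≤ 4) = 0.445987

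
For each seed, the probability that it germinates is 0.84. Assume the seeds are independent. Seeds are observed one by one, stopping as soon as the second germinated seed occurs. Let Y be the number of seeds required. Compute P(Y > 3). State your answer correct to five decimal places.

0.06861

Needing more than 3 seeds ⇔ fewer than 2 successes in the first 3. With X ~ Binomial(3, 0.84), P(Y > 3) = P(X ≤ 1).
  k=0: C(3,0)·0.84^0·0.16^3 = 0.0040960
  k=1: C(3,1)·0.84^1·0.16^2 = 0.0645120
P(X ≤ 1) = 0.0686080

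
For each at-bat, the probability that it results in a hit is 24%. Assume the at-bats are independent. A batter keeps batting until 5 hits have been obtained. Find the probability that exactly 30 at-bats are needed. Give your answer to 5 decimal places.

0.01982

Y = trial on which the fifth success occurs; negative binomial, r=5, p=0.24.
P(Y=30) = C(29,4) · p^5 · (1−p)^25
= 23751 · 0.00079626 · 0.0010479 = 0.0198188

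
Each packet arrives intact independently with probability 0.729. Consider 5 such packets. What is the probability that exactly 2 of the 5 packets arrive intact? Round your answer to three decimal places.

X ~ Binomial(n=5, p=0.729).
P(X=2) = C(5,2) · p^2 · (1−p)^3
= 10 · 0.53144 · 0.019903 = 0.10577

0.106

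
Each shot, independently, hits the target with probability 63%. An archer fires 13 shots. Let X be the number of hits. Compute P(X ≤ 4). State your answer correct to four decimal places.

X ~ Binomial(13, 0.63); P(X ≤ 4) = Σ C(13,k) p^k (1−p)^(13−k) over k:
  k=0: C(13,0)·0.63^0·0.37^13 = 0.000002
  k=1: C(13,1)·0.63^1·0.37^12 = 0.000054
  k=2: C(13,2)·0.63^2·0.37^11 = 0.000551
  k=3: C(13,3)·0.63^3·0.37^10 = 0.003439
  k=4: C(13,4)·0.63^4·0.37^9 = 0.014638
Total = 0.018684

0.0187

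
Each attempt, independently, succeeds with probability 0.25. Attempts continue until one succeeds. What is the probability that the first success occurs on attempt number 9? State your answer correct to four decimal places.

Geometric (trials to first success), p = 0.25.
P(Y = 9) = (1−p)^8 · p = 0.10011 · 0.25 = 0.025028

0.0250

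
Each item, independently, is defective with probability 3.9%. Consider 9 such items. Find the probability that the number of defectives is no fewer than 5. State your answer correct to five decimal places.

0.00001

X ~ Binomial(9, 0.039); P(X ≥ 5) = Σ C(9,k) p^k (1−p)^(9−k) over k:
  k=5: C(9,5)·0.039^5·0.961^4 = 0.0000097
  k=6: C(9,6)·0.039^6·0.961^3 = 0.0000003
  k=7: C(9,7)·0.039^7·0.961^2 = 0.0000000
  k=8: C(9,8)·0.039^8·0.961^1 = 0.0000000
  k=9: C(9,9)·0.039^9·0.961^0 = 0.0000000
Total = 0.0000100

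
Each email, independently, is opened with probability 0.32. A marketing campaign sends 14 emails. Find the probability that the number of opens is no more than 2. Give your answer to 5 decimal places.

X ~ Binomial(14, 0.32); P(X ≤ 2) = Σ C(14,k) p^k (1−p)^(14−k) over k:
  k=0: C(14,0)·0.32^0·0.68^14 = 0.0045199
  k=1: C(14,1)·0.32^1·0.68^13 = 0.0297779
  k=2: C(14,2)·0.32^2·0.68^12 = 0.0910853
Total = 0.1253830

0.12538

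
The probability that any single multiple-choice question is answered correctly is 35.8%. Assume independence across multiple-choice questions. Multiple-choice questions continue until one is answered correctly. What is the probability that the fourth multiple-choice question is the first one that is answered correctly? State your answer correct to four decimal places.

0.0947

Geometric (trials to first success), p = 0.358.
P(Y = 4) = (1−p)^3 · p = 0.26461 · 0.358 = 0.094730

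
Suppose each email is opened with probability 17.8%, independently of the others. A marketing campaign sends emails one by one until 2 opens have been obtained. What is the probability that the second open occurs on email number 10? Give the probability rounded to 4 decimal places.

Y = trial on which the second success occurs; negative binomial, r=2, p=0.178.
P(Y=10) = C(9,1) · p^2 · (1−p)^8
= 9 · 0.031684 · 0.20844 = 0.059437

0.0594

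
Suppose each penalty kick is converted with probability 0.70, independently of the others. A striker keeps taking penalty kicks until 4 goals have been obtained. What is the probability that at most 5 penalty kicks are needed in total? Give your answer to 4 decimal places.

0.5282

Finishing within 5 penalty kicks ⇔ at least 4 successes in the first 5. With X ~ Binomial(5, 0.70), P(Y ≤ 5) = 1 − P(X ≤ 3).
  k=0: C(5,0)·0.70^0·0.30^5 = 0.002430
  k=1: C(5,1)·0.70^1·0.30^4 = 0.028350
  k=2: C(5,2)·0.70^2·0.30^3 = 0.132300
  k=3: C(5,3)·0.70^3·0.30^2 = 0.308700
1 − 0.471780 = 0.528220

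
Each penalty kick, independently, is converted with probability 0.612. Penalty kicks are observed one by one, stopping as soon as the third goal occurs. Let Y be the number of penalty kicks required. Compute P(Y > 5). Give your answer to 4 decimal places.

0.2969

Needing more than 5 penalty kicks ⇔ fewer than 3 successes in the first 5. With X ~ Binomial(5, 0.612), P(Y > 5) = P(X ≤ 2).
  k=0: C(5,0)·0.612^0·0.388^5 = 0.008793
  k=1: C(5,1)·0.612^1·0.388^4 = 0.069350
  k=2: C(5,2)·0.612^2·0.388^3 = 0.218775
P(X ≤ 2) = 0.296919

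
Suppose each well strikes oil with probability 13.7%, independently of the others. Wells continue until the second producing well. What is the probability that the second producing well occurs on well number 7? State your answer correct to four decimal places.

Y = trial on which the second success occurs; negative binomial, r=2, p=0.137.
P(Y=7) = C(6,1) · p^2 · (1−p)^5
= 6 · 0.018769 · 0.47869 = 0.053907

0.0539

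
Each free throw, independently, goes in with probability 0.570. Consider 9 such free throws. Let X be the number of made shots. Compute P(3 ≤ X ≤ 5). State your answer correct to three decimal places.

X ~ Binomial(9, 0.57); P(3 ≤ X ≤ 5) = Σ C(9,k) p^k (1−p)^(9−k) over k:
  k=3: C(9,3)·0.57^3·0.43^6 = 0.09834
  k=4: C(9,4)·0.57^4·0.43^5 = 0.19553
  k=5: C(9,5)·0.57^5·0.43^4 = 0.25919
Total = 0.55306

0.553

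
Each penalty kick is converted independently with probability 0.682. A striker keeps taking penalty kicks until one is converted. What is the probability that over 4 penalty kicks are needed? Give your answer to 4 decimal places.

0.0102

Y = number of penalty kicks to the first success; geometric, p = 0.682.
P(Y > 4) = P(first 4 all fail) = (1−p)^4 = 0.010226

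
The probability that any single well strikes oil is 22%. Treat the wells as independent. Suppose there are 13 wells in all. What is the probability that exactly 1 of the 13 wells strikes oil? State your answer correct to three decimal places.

X ~ Binomial(n=13, p=0.22).
P(X=1) = C(13,1) · p^1 · (1−p)^12
= 13 · 0.22 · 0.050715 = 0.14504

0.145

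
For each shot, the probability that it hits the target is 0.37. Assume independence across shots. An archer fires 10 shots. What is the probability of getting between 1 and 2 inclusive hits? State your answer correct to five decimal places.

0.21072

X ~ Binomial(10, 0.37); P(1 ≤ X ≤ 2) = Σ C(10,k) p^k (1−p)^(10−k) over k:
  k=1: C(10,1)·0.37^1·0.63^9 = 0.0578451
  k=2: C(10,2)·0.37^2·0.63^8 = 0.1528764
Total = 0.2107215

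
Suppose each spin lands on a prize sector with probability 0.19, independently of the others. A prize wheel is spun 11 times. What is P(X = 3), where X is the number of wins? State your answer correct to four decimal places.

X ~ Binomial(n=11, p=0.19).
P(X=3) = C(11,3) · p^3 · (1−p)^8
= 165 · 0.006859 · 0.1853 = 0.209713

0.2097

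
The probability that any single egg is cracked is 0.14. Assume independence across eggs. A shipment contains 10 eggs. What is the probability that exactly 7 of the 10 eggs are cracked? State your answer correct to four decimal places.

0.0001

X ~ Binomial(n=10, p=0.14).
P(X=7) = C(10,7) · p^7 · (1−p)^3
= 120 · 1.0541e-06 · 0.63606 = 0.000080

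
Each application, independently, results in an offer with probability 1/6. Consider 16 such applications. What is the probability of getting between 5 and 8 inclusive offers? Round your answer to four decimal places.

0.1130

X ~ Binomial(16, 0.166667); P(5 ≤ X ≤ 8) = Σ C(16,k) p^k (1−p)^(16−k) over k:
  k=5: C(16,5)·0.166667^5·0.833333^11 = 0.075602
  k=6: C(16,6)·0.166667^6·0.833333^10 = 0.027721
  k=7: C(16,7)·0.166667^7·0.833333^9 = 0.007920
  k=8: C(16,8)·0.166667^8·0.833333^8 = 0.001782
Total = 0.113025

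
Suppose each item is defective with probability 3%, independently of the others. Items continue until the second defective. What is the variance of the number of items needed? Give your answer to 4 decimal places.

Y = total items until the second success; negative binomial with r=2, p=0.03.
Var(Y) = r(1−p)/p² = 2·0.97 / 0.03² = 2155.555556

2155.5556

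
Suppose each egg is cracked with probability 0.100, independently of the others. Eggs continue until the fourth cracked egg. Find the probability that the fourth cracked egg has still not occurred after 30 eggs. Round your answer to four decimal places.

0.6474

Needing more than 30 eggs ⇔ fewer than 4 successes in the first 30. With X ~ Binomial(30, 0.10), P(Y > 30) = P(X ≤ 3).
  k=0: C(30,0)·0.10^0·0.90^30 = 0.042391
  k=1: C(30,1)·0.10^1·0.90^29 = 0.141304
  k=2: C(30,2)·0.10^2·0.90^28 = 0.227656
  k=3: C(30,3)·0.10^3·0.90^27 = 0.236088
P(X ≤ 3) = 0.647439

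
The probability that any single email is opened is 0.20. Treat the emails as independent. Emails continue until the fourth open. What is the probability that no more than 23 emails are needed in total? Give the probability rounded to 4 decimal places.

Finishing within 23 emails ⇔ at least 4 successes in the first 23. With X ~ Binomial(23, 0.20), P(Y ≤ 23) = 1 − P(X ≤ 3).
  k=0: C(23,0)·0.20^0·0.80^23 = 0.005903
  k=1: C(23,1)·0.20^1·0.80^22 = 0.033942
  k=2: C(23,2)·0.20^2·0.80^21 = 0.093341
  k=3: C(23,3)·0.20^3·0.80^20 = 0.163346
1 − 0.296531 = 0.703469

0.7035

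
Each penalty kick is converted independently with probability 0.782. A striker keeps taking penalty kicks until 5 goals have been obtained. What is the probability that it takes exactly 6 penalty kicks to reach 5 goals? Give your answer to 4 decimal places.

0.3188

Y = trial on which the fifth success occurs; negative binomial, r=5, p=0.782.
P(Y=6) = C(5,4) · p^5 · (1−p)^1
= 5 · 0.29244 · 0.218 = 0.318757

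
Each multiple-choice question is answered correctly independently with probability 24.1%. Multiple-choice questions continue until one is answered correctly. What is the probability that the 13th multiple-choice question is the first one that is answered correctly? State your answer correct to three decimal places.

0.009

Geometric (trials to first success), p = 0.241.
P(Y = 13) = (1−p)^12 · p = 0.036551 · 0.241 = 0.00881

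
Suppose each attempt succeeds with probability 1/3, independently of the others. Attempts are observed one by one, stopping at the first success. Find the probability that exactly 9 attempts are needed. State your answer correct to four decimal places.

Geometric (trials to first success), p = 0.333333.
P(Y = 9) = (1−p)^8 · p = 0.039018 · 0.333333 = 0.013006

0.0130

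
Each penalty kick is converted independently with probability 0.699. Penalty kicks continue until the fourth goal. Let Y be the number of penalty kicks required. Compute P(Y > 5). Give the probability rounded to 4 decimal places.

0.4738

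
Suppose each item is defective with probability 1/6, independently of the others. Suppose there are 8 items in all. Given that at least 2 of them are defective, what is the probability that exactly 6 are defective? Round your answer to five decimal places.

0.00105

X ~ Binomial(8, 0.166667). Want P(X=6 | X≥2) = P(X=6) / P(X≥2).
P(X=6) = C(8,6)·0.166667^6·0.833333^2 = 0.0004168
P(X≥2) = 1 − 0.2325680 − 0.3721089 = 0.3953231
Ratio = 0.0004168 / 0.3953231 = 0.0010542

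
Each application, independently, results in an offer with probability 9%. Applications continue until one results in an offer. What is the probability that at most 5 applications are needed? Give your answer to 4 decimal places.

0.3760

Y = number of applications to the first success; geometric, p = 0.09.
P(Y ≤ 5) = 1 − (1−p)^5 = 1 − 0.624032 = 0.375968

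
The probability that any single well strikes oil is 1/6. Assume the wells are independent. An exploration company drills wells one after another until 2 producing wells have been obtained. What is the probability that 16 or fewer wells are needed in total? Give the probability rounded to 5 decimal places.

Finishing within 16 wells ⇔ at least 2 successes in the first 16. With X ~ Binomial(16, 0.166667), P(Y ≤ 16) = 1 − P(X ≤ 1).
  k=0: C(16,0)·0.166667^0·0.833333^16 = 0.0540879
  k=1: C(16,1)·0.166667^1·0.833333^15 = 0.1730813
1 − 0.2271692 = 0.7728308

0.77283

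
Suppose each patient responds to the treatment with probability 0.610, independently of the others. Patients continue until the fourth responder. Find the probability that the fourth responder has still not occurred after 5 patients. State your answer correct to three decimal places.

0.646

Needing more than 5 patients ⇔ fewer than 4 successes in the first 5. With X ~ Binomial(5, 0.61), P(Y > 5) = P(X ≤ 3).
  k=0: C(5,0)·0.61^0·0.39^5 = 0.00902
  k=1: C(5,1)·0.61^1·0.39^4 = 0.07056
  k=2: C(5,2)·0.61^2·0.39^3 = 0.22073
  k=3: C(5,3)·0.61^3·0.39^2 = 0.34524
P(X ≤ 3) = 0.64555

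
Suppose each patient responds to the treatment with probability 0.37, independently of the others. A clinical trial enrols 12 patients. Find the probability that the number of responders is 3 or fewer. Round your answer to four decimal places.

0.2947

X ~ Binomial(12, 0.37); P(X ≤ 3) = Σ C(12,k) p^k (1−p)^(12−k) over k:
  k=0: C(12,0)·0.37^0·0.63^12 = 0.003909
  k=1: C(12,1)·0.37^1·0.63^11 = 0.027550
  k=2: C(12,2)·0.37^2·0.63^10 = 0.088992
  k=3: C(12,3)·0.37^3·0.63^9 = 0.174218
Total = 0.294670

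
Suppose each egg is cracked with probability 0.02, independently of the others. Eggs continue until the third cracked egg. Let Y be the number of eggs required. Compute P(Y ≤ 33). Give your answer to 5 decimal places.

Finishing within 33 eggs ⇔ at least 3 successes in the first 33. With X ~ Binomial(33, 0.02), P(Y ≤ 33) = 1 − P(X ≤ 2).
  k=0: C(33,0)·0.02^0·0.98^33 = 0.5134055
  k=1: C(33,1)·0.02^1·0.98^32 = 0.3457629
  k=2: C(33,2)·0.02^2·0.98^31 = 0.1129022
1 − 0.9720705 = 0.0279295

0.02793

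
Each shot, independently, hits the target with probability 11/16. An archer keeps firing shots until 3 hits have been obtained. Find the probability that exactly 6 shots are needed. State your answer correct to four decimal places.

0.0992

Y = trial on which the third success occurs; negative binomial, r=3, p=0.6875.
P(Y=6) = C(5,2) · p^3 · (1−p)^3
= 10 · 0.32495 · 0.030518 = 0.099167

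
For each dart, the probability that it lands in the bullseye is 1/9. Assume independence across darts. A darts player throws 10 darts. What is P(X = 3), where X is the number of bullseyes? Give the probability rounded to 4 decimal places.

X ~ Binomial(n=10, p=0.111111).
P(X=3) = C(10,3) · p^3 · (1−p)^7
= 120 · 0.0013717 · 0.43846 = 0.072175

0.0722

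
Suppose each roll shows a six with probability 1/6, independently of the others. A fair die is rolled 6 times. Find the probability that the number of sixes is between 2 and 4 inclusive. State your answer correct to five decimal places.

0.26256

X ~ Binomial(6, 0.166667); P(2 ≤ X ≤ 4) = Σ C(6,k) p^k (1−p)^(6−k) over k:
  k=2: C(6,2)·0.166667^2·0.833333^4 = 0.2009388
  k=3: C(6,3)·0.166667^3·0.833333^3 = 0.0535837
  k=4: C(6,4)·0.166667^4·0.833333^2 = 0.0080376
Total = 0.2625600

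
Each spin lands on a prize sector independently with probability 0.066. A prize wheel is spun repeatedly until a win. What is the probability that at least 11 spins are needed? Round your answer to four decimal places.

Y = number of spins to the first success; geometric, p = 0.066.
P(Y > 10) = P(first 10 all fail) = (1−p)^10 = 0.505206

0.5052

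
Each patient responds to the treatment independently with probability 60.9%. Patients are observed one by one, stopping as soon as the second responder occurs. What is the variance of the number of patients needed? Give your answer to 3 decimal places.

2.108

Y = total patients until the second success; negative binomial with r=2, p=0.609.
Var(Y) = r(1−p)/p² = 2·0.391 / 0.609² = 2.10849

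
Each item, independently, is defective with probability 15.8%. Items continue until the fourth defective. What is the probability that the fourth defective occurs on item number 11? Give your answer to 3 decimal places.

0.022

Y = trial on which the fourth success occurs; negative binomial, r=4, p=0.158.
P(Y=11) = C(10,3) · p^4 · (1−p)^7
= 120 · 0.0006232 · 0.30004 = 0.02244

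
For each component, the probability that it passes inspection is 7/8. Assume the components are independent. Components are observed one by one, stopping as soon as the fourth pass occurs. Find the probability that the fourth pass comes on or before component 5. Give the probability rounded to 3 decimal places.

0.879

Finishing within 5 components ⇔ at least 4 successes in the first 5. With X ~ Binomial(5, 0.875), P(Y ≤ 5) = 1 − P(X ≤ 3).
  k=0: C(5,0)·0.875^0·0.125^5 = 0.00003
  k=1: C(5,1)·0.875^1·0.125^4 = 0.00107
  k=2: C(5,2)·0.875^2·0.125^3 = 0.01495
  k=3: C(5,3)·0.875^3·0.125^2 = 0.10468
1 − 0.12073 = 0.87927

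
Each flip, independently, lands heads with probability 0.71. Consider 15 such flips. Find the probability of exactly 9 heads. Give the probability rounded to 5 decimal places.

0.13650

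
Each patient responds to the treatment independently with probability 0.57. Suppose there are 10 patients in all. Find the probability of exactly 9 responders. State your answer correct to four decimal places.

0.0273

X ~ Binomial(n=10, p=0.57).
P(X=9) = C(10,9) · p^9 · (1−p)^1
= 10 · 0.0063515 · 0.43 = 0.027311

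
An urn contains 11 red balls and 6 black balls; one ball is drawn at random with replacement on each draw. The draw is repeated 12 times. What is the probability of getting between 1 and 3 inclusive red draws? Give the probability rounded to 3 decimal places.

X ~ Binomial(12, 0.647059); P(1 ≤ X ≤ 3) = Σ C(12,k) p^k (1−p)^(12−k) over k:
  k=1: C(12,1)·0.647059^1·0.352941^11 = 0.00008
  k=2: C(12,2)·0.647059^2·0.352941^10 = 0.00083
  k=3: C(12,3)·0.647059^3·0.352941^9 = 0.00506
Total = 0.00598

0.006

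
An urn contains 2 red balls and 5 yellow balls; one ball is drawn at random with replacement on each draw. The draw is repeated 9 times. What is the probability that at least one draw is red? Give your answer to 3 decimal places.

0.952

P(at least one) = 1 − P(none) = 1 − (1 − 0.285714)^9
= 1 − 0.04840 = 0.95160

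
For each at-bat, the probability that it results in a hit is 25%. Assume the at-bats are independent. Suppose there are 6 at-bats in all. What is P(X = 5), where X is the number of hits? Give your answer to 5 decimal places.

X ~ Binomial(n=6, p=0.25).
P(X=5) = C(6,5) · p^5 · (1−p)^1
= 6 · 0.00097656 · 0.75 = 0.0043945

0.00439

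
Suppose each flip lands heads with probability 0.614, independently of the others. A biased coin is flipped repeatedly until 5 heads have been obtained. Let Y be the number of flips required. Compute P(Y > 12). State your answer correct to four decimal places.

Needing more than 12 flips ⇔ fewer than 5 successes in the first 12. With X ~ Binomial(12, 0.614), P(Y > 12) = P(X ≤ 4).
  k=0: C(12,0)·0.614^0·0.386^12 = 0.000011
  k=1: C(12,1)·0.614^1·0.386^11 = 0.000209
  k=2: C(12,2)·0.614^2·0.386^10 = 0.001827
  k=3: C(12,3)·0.614^3·0.386^9 = 0.009688
  k=4: C(12,4)·0.614^4·0.386^8 = 0.034672
P(X ≤ 4) = 0.046406

0.0464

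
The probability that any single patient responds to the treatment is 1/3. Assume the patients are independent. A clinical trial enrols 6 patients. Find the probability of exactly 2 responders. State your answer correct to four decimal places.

X ~ Binomial(n=6, p=0.333333).
P(X=2) = C(6,2) · p^2 · (1−p)^4
= 15 · 0.11111 · 0.19753 = 0.329218

0.3292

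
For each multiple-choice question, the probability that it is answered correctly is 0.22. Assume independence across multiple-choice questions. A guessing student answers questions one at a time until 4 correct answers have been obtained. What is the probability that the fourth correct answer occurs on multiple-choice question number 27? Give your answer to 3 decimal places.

Y = trial on which the fourth success occurs; negative binomial, r=4, p=0.22.
P(Y=27) = C(26,3) · p^4 · (1−p)^23
= 2600 · 0.0023426 · 0.0032974 = 0.02008

0.020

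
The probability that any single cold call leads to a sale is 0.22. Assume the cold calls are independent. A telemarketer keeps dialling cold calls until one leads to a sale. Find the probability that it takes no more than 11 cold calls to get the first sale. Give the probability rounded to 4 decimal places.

0.9350

Y = number of cold calls to the first success; geometric, p = 0.22.
P(Y ≤ 11) = 1 − (1−p)^11 = 1 − 0.065019 = 0.934981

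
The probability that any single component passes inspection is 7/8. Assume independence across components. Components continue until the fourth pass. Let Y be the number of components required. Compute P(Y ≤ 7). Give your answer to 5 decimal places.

Finishing within 7 components ⇔ at least 4 successes in the first 7. With X ~ Binomial(7, 0.875), P(Y ≤ 7) = 1 − P(X ≤ 3).
  k=0: C(7,0)·0.875^0·0.125^7 = 0.0000005
  k=1: C(7,1)·0.875^1·0.125^6 = 0.0000234
  k=2: C(7,2)·0.875^2·0.125^5 = 0.0004907
  k=3: C(7,3)·0.875^3·0.125^4 = 0.0057244
1 − 0.0062389 = 0.9937611

0.99376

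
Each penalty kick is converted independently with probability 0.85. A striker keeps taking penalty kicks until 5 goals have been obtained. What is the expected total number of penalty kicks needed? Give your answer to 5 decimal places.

5.88235

Y = total penalty kicks until the fifth success; negative binomial with r=5, p=0.85.
E[Y] = r / p = 5 / 0.85 = 5.8823529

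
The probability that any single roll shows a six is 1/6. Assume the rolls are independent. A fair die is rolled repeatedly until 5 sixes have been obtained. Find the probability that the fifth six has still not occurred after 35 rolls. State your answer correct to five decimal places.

Needing more than 35 rolls ⇔ fewer than 5 successes in the first 35. With X ~ Binomial(35, 0.166667), P(Y > 35) = P(X ≤ 4).
  k=0: C(35,0)·0.166667^0·0.833333^35 = 0.0016930
  k=1: C(35,1)·0.166667^1·0.833333^34 = 0.0118510
  k=2: C(35,2)·0.166667^2·0.833333^33 = 0.0402933
  k=3: C(35,3)·0.166667^3·0.833333^32 = 0.0886454
  k=4: C(35,4)·0.166667^4·0.833333^31 = 0.1418326
P(X ≤ 4) = 0.2843153

0.28432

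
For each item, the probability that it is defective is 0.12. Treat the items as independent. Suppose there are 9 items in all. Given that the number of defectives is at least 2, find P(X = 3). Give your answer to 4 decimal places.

X ~ Binomial(9, 0.12). Want P(X=3 | X≥2) = P(X=3) / P(X≥2).
P(X=3) = C(9,3)·0.12^3·0.88^6 = 0.067409
P(X≥2) = 1 − 0.316478 − 0.388405 = 0.295116
Ratio = 0.067409 / 0.295116 = 0.228416

0.2284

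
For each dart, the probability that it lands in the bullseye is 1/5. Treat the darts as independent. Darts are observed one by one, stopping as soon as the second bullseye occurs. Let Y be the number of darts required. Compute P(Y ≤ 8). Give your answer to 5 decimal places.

0.49668

Finishing within 8 darts ⇔ at least 2 successes in the first 8. With X ~ Binomial(8, 0.20), P(Y ≤ 8) = 1 − P(X ≤ 1).
  k=0: C(8,0)·0.20^0·0.80^8 = 0.1677722
  k=1: C(8,1)·0.20^1·0.80^7 = 0.3355443
1 − 0.5033165 = 0.4966835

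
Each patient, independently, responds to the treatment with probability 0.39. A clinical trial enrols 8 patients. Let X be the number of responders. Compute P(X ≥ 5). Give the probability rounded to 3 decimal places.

0.159

X ~ Binomial(8, 0.39); P(X ≥ 5) = Σ C(8,k) p^k (1−p)^(8−k) over k:
  k=5: C(8,5)·0.39^5·0.61^3 = 0.11468
  k=6: C(8,6)·0.39^6·0.61^2 = 0.03666
  k=7: C(8,7)·0.39^7·0.61^1 = 0.00670
  k=8: C(8,8)·0.39^8·0.61^0 = 0.00054
Total = 0.15858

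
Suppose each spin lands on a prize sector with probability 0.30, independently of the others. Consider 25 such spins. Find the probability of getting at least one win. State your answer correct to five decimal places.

0.99987

P(at least one) = 1 − P(none) = 1 − (1 − 0.30)^25
= 1 − 0.0001341 = 0.9998659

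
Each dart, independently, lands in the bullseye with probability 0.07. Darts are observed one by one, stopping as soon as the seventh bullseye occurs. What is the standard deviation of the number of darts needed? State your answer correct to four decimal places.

Y = total darts until the seventh success; negative binomial with r=7, p=0.07.
SD(Y) = √[r(1−p)/p²] = √(1328.571429) = 36.449574

36.4496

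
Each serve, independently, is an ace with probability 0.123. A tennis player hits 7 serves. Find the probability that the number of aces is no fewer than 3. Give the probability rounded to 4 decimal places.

X ~ Binomial(7, 0.123); P(X ≥ 3) = Σ C(7,k) p^k (1−p)^(7−k) over k:
  k=3: C(7,3)·0.123^3·0.877^4 = 0.038528
  k=4: C(7,4)·0.123^4·0.877^3 = 0.005404
  k=5: C(7,5)·0.123^5·0.877^2 = 0.000455
  k=6: C(7,6)·0.123^6·0.877^1 = 0.000021
  k=7: C(7,7)·0.123^7·0.877^0 = 0.000000
Total = 0.044409

0.0444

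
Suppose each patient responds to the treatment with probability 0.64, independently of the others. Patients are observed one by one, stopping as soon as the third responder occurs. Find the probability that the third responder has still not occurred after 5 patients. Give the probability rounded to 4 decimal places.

0.2509

Needing more than 5 patients ⇔ fewer than 3 successes in the first 5. With X ~ Binomial(5, 0.64), P(Y > 5) = P(X ≤ 2).
  k=0: C(5,0)·0.64^0·0.36^5 = 0.006047
  k=1: C(5,1)·0.64^1·0.36^4 = 0.053748
  k=2: C(5,2)·0.64^2·0.36^3 = 0.191103
P(X ≤ 2) = 0.250897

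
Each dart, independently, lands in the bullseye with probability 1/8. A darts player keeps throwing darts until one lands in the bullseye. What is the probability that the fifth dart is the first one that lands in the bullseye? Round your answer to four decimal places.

Geometric (trials to first success), p = 0.125.
P(Y = 5) = (1−p)^4 · p = 0.58618 · 0.125 = 0.073273

0.0733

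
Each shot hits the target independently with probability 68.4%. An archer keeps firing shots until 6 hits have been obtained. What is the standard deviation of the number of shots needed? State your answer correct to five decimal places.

Y = total shots until the sixth success; negative binomial with r=6, p=0.684.
SD(Y) = √[r(1−p)/p²] = √(4.0525290) = 2.0130894

2.01309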